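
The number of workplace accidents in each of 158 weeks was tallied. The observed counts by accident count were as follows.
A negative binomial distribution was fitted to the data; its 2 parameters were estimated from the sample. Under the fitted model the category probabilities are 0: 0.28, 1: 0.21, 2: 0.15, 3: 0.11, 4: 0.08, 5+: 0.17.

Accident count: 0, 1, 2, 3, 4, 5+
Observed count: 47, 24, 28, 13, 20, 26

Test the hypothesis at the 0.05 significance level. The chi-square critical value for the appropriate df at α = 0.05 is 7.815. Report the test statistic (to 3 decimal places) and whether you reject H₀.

Expected counts E_i = n·p_i: 158×0.28 = 44.24, 158×0.21 = 33.18, 158×0.15 = 23.7, 158×0.11 = 17.38, 158×0.08 = 12.64, 158×0.17 = 26.86.
χ² = (47−44.24)²/44.24 + (24−33.18)²/33.18 + (28−23.7)²/23.7 + (13−17.38)²/17.38 + (20−12.64)²/12.64 + (26−26.86)²/26.86
   = 0.1722 + 2.5399 + 0.7802 + 1.1038 + 4.2856 + 0.0275
Sum = 8.909
df = 3. Since 8.909 > 7.815, we reject H₀.

8.909; reject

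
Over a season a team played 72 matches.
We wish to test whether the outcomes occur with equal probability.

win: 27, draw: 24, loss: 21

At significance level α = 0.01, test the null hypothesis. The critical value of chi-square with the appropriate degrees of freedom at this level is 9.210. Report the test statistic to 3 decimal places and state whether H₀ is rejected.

Under H₀ each category has probability 1/3, so each expected count is 72/3 = 24.
win: (27 − 24)²/24 = 9/24 = 0.3750
draw: (24 − 24)²/24 = 0/24 = 0.0000
loss: (21 − 24)²/24 = 9/24 = 0.3750
Sum = 0.750
df = 2. Since 0.750 < 9.210, we do not reject H₀.

0.750; do not reject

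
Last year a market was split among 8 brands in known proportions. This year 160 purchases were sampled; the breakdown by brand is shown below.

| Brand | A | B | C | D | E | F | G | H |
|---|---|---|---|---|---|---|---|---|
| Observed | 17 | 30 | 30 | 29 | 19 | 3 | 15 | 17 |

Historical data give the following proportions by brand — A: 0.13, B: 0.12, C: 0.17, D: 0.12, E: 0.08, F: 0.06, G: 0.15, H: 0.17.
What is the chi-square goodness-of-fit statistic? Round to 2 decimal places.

Expected counts E_i = n·p_i: 160×0.13 = 20.8, 160×0.12 = 19.2, 160×0.17 = 27.2, 160×0.12 = 19.2, 160×0.08 = 12.8, 160×0.06 = 9.6, 160×0.15 = 24, 160×0.17 = 27.2.
cat         O        E   (O−E)²/E
A          17     20.8      0.694
B          30     19.2      6.075
C          30     27.2      0.288
D          29     19.2      5.002
E          19     12.8      3.003
F           3      9.6      4.538
G          15       24      3.375
H          17     27.2      3.825
Sum = 26.80

26.80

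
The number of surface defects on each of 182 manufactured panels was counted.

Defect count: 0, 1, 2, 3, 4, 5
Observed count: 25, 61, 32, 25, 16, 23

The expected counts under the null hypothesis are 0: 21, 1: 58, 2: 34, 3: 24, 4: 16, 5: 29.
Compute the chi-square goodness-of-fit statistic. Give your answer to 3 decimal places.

2.318

χ² = (25−21)²/21 + (61−58)²/58 + (32−34)²/34 + (25−24)²/24 + (16−16)²/16 + (23−29)²/29
   = 0.7619 + 0.1552 + 0.1176 + 0.0417 + 0.0000 + 1.2414
Sum = 2.318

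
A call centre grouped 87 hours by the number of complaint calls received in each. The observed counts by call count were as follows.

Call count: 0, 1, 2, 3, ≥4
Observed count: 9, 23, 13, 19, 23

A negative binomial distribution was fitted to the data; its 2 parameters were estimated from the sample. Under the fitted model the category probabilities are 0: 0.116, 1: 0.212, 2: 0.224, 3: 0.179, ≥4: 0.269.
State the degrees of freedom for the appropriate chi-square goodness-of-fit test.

2

There are k = 5 categories and 2 parameters estimated from the data, so df = 5 − 1 − 2 = 2.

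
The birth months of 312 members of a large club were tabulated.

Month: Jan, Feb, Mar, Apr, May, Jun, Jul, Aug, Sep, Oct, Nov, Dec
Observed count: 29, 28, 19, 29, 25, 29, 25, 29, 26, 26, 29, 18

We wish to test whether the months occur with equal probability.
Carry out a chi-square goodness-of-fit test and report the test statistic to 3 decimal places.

Expected count for each of the 12 categories: 312/12 = 26.
cat         O        E   (O−E)²/E
Jan        29       26     0.3462
Feb        28       26     0.1538
Mar        19       26     1.8846
Apr        29       26     0.3462
May        25       26     0.0385
Jun        29       26     0.3462
Jul        25       26     0.0385
Aug        29       26     0.3462
Sep        26       26     0.0000
Oct        26       26     0.0000
Nov        29       26     0.3462
Dec        18       26     2.4615
Sum = 6.308

6.308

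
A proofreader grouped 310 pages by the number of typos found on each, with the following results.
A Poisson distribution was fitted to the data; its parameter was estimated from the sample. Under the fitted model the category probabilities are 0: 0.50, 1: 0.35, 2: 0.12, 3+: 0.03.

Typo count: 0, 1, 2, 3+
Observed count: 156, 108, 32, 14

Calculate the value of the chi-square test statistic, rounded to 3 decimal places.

Expected counts E_i = n·p_i: 310×0.50 = 155, 310×0.35 = 108.5, 310×0.12 = 37.2, 310×0.03 = 9.3.
χ² = (156−155)²/155 + (108−108.5)²/108.5 + (32−37.2)²/37.2 + (14−9.3)²/9.3
   = 0.0065 + 0.0023 + 0.7269 + 2.3753
Sum = 3.111

3.111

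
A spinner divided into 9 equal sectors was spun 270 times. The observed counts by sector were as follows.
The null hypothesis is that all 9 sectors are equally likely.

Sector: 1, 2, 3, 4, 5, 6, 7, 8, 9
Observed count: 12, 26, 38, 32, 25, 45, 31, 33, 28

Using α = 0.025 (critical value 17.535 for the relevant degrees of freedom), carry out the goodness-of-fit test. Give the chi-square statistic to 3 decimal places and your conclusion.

22.400; reject

Expected count for each of the 9 categories: 270/9 = 30.
cat         O        E   (O−E)²/E
1          12       30    10.8000
2          26       30     0.5333
3          38       30     2.1333
4          32       30     0.1333
5          25       30     0.8333
6          45       30     7.5000
7          31       30     0.0333
8          33       30     0.3000
9          28       30     0.1333
Sum = 22.400
df = 8. Since 22.400 > 17.535, we reject H₀.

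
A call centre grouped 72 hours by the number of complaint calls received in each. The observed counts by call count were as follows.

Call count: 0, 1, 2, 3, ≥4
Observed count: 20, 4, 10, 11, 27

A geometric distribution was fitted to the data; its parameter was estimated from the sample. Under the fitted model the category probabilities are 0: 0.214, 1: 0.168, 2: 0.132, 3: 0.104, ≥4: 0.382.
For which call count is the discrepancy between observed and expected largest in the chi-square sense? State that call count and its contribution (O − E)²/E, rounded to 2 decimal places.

Expected counts E_i = n·p_i: 72×0.214 = 15.408, 72×0.168 = 12.096, 72×0.132 = 9.504, 72×0.104 = 7.488, 72×0.382 = 27.504.
0: (20 − 15.408)²/15.408 = 21.086464/15.408 = 1.369
1: (4 − 12.096)²/12.096 = 65.545216/12.096 = 5.419
2: (10 − 9.504)²/9.504 = 0.246016/9.504 = 0.026
3: (11 − 7.488)²/7.488 = 12.334144/7.488 = 1.647
≥4: (27 − 27.504)²/27.504 = 0.254016/27.504 = 0.009
The largest term is for 1: 5.42.

1, 5.42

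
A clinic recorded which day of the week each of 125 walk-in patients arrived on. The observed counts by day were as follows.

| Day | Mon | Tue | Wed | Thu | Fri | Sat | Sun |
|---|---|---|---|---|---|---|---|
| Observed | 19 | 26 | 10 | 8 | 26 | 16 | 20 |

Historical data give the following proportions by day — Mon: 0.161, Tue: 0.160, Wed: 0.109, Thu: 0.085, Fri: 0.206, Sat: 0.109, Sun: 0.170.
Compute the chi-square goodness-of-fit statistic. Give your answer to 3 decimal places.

3.966

Expected counts E_i = n·p_i: 125×0.161 = 20.125, 125×0.160 = 20, 125×0.109 = 13.625, 125×0.085 = 10.625, 125×0.206 = 25.75, 125×0.109 = 13.625, 125×0.170 = 21.25.
cat         O        E   (O−E)²/E
Mon        19   20.125     0.0629
Tue        26       20     1.8000
Wed        10   13.625     0.9644
Thu         8   10.625     0.6485
Fri        26    25.75     0.0024
Sat        16   13.625     0.4140
Sun        20    21.25     0.0735
Sum = 3.966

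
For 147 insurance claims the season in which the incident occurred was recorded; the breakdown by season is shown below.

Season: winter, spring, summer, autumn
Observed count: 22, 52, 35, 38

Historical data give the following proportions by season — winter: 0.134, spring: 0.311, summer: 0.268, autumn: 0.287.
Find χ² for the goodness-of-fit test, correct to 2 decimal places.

2.04

Expected counts E_i = n·p_i: 147×0.134 = 19.698, 147×0.311 = 45.717, 147×0.268 = 39.396, 147×0.287 = 42.189.
winter: (22 − 19.698)²/19.698 = 5.299204/19.698 = 0.269
spring: (52 − 45.717)²/45.717 = 39.476089/45.717 = 0.863
summer: (35 − 39.396)²/39.396 = 19.324816/39.396 = 0.491
autumn: (38 − 42.189)²/42.189 = 17.547721/42.189 = 0.416
Sum = 2.04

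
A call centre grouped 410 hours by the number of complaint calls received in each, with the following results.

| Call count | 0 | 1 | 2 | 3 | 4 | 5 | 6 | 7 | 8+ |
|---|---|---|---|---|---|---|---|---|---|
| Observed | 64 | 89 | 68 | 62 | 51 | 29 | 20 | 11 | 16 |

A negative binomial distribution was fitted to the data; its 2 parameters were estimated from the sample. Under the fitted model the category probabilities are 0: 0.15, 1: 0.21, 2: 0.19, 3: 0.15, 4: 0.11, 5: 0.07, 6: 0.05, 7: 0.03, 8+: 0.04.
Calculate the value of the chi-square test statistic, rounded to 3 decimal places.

2.396

Expected counts E_i = n·p_i: 410×0.15 = 61.5, 410×0.21 = 86.1, 410×0.19 = 77.9, 410×0.15 = 61.5, 410×0.11 = 45.1, 410×0.07 = 28.7, 410×0.05 = 20.5, 410×0.03 = 12.3, 410×0.04 = 16.4.
cat         O        E   (O−E)²/E
0          64     61.5     0.1016
1          89     86.1     0.0977
2          68     77.9     1.2582
3          62     61.5     0.0041
4          51     45.1     0.7718
5          29     28.7     0.0031
6          20     20.5     0.0122
7          11     12.3     0.1374
8+         16     16.4     0.0098
Sum = 2.396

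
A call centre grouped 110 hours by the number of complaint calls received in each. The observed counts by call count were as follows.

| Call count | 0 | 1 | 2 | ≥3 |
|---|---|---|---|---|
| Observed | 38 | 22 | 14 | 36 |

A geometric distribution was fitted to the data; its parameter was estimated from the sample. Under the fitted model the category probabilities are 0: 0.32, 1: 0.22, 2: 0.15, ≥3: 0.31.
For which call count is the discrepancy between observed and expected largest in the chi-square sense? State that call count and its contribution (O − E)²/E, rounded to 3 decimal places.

Expected counts E_i = n·p_i: 110×0.32 = 35.2, 110×0.22 = 24.2, 110×0.15 = 16.5, 110×0.31 = 34.1.
0: (38 − 35.2)²/35.2 = 7.84/35.2 = 0.2227
1: (22 − 24.2)²/24.2 = 4.84/24.2 = 0.2000
2: (14 − 16.5)²/16.5 = 6.25/16.5 = 0.3788
≥3: (36 − 34.1)²/34.1 = 3.61/34.1 = 0.1059
The largest term is for 2: 0.379.

2, 0.379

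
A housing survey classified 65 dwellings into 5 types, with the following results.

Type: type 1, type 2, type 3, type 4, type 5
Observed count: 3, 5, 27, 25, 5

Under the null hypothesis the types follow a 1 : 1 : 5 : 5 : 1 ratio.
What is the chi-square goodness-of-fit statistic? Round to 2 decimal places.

0.96

Ratio total = 13. Expected counts: 65×1/13 = 5, 65×1/13 = 5, 65×5/13 = 25, 65×5/13 = 25, 65×1/13 = 5.
χ² = (3−5)²/5 + (5−5)²/5 + (27−25)²/25 + (25−25)²/25 + (5−5)²/5
   = 0.800 + 0.000 + 0.160 + 0.000 + 0.000
Sum = 0.96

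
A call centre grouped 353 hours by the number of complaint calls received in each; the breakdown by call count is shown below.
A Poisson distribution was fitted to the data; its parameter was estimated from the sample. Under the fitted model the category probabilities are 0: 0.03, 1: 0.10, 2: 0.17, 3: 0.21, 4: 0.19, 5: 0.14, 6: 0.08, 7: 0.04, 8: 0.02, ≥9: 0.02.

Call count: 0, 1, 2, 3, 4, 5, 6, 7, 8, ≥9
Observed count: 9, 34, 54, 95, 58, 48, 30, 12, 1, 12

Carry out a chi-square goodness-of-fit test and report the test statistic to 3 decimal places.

Expected counts E_i = n·p_i: 353×0.03 = 10.59, 353×0.10 = 35.3, 353×0.17 = 60.01, 353×0.21 = 74.13, 353×0.19 = 67.07, 353×0.14 = 49.42, 353×0.08 = 28.24, 353×0.04 = 14.12, 353×0.02 = 7.06, 353×0.02 = 7.06.
χ² = (9−10.59)²/10.59 + (34−35.3)²/35.3 + (54−60.01)²/60.01 + (95−74.13)²/74.13 + (58−67.07)²/67.07 + (48−49.42)²/49.42 + (30−28.24)²/28.24 + (12−14.12)²/14.12 + (1−7.06)²/7.06 + (12−7.06)²/7.06
   = 0.2387 + 0.0479 + 0.6019 + 5.8756 + 1.2266 + 0.0408 + 0.1097 + 0.3183 + 5.2016 + 3.4566
Sum = 17.118

17.118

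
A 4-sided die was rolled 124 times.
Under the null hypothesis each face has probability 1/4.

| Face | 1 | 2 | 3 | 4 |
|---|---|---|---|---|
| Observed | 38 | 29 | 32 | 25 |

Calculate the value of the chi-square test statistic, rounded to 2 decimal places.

2.90

Under H₀ each category has probability 1/4, so each expected count is 124/4 = 31.
cat         O        E   (O−E)²/E
1          38       31      1.581
2          29       31      0.129
3          32       31      0.032
4          25       31      1.161
Sum = 2.90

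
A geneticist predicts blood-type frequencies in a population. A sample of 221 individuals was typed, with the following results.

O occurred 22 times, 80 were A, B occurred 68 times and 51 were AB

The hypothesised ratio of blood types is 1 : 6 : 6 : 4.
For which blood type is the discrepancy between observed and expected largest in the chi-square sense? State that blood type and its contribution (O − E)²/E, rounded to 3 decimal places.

Ratio total = 17. Expected counts: 221×1/17 = 13, 221×6/17 = 78, 221×6/17 = 78, 221×4/17 = 52.
cat         O        E   (O−E)²/E
O          22       13     6.2308
A          80       78     0.0513
B          68       78     1.2821
AB         51       52     0.0192
The largest term is for O: 6.231.

O, 6.231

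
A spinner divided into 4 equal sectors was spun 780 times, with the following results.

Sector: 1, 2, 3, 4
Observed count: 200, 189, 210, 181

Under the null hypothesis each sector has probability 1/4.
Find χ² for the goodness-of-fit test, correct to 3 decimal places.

Under H₀ each category has probability 1/4, so each expected count is 780/4 = 195.
cat         O        E   (O−E)²/E
1         200      195     0.1282
2         189      195     0.1846
3         210      195     1.1538
4         181      195     1.0051
Sum = 2.472

2.472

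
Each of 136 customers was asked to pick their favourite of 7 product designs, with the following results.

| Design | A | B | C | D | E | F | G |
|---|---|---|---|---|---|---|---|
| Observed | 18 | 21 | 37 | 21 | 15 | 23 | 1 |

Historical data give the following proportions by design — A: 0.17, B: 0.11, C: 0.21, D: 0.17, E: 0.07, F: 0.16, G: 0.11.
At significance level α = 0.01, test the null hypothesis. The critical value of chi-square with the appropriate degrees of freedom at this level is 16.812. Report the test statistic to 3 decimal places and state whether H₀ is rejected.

22.513; reject

Expected counts E_i = n·p_i: 136×0.17 = 23.12, 136×0.11 = 14.96, 136×0.21 = 28.56, 136×0.17 = 23.12, 136×0.07 = 9.52, 136×0.16 = 21.76, 136×0.11 = 14.96.
χ² = (18−23.12)²/23.12 + (21−14.96)²/14.96 + (37−28.56)²/28.56 + (21−23.12)²/23.12 + (15−9.52)²/9.52 + (23−21.76)²/21.76 + (1−14.96)²/14.96
   = 1.1338 + 2.4386 + 2.4942 + 0.1944 + 3.1545 + 0.0707 + 13.0268
Sum = 22.513
df = 6. Since 22.513 > 16.812, we reject H₀.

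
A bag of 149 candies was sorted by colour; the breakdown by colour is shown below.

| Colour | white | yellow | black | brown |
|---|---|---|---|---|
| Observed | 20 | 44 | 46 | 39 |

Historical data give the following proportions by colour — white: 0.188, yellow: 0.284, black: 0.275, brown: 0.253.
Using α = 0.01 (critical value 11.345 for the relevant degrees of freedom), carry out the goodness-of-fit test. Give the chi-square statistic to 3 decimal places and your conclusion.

3.020; do not reject

Expected counts E_i = n·p_i: 149×0.188 = 28.012, 149×0.284 = 42.316, 149×0.275 = 40.975, 149×0.253 = 37.697.
white: (20 − 28.012)²/28.012 = 64.192144/28.012 = 2.2916
yellow: (44 − 42.316)²/42.316 = 2.835856/42.316 = 0.0670
black: (46 − 40.975)²/40.975 = 25.250625/40.975 = 0.6162
brown: (39 − 37.697)²/37.697 = 1.697809/37.697 = 0.0450
Sum = 3.020
df = 3. Since 3.020 < 11.345, we do not reject H₀.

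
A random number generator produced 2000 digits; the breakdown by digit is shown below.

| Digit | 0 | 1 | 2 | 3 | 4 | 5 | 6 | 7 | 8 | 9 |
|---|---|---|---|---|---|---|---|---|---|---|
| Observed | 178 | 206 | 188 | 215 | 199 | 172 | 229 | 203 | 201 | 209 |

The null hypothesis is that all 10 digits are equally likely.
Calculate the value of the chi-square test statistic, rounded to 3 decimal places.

13.030

Under H₀ each category has probability 1/10, so each expected count is 2000/10 = 200.
χ² = (178−200)²/200 + (206−200)²/200 + (188−200)²/200 + (215−200)²/200 + (199−200)²/200 + (172−200)²/200 + (229−200)²/200 + (203−200)²/200 + (201−200)²/200 + (209−200)²/200
   = 2.4200 + 0.1800 + 0.7200 + 1.1250 + 0.0050 + 3.9200 + 4.2050 + 0.0450 + 0.0050 + 0.4050
Sum = 13.030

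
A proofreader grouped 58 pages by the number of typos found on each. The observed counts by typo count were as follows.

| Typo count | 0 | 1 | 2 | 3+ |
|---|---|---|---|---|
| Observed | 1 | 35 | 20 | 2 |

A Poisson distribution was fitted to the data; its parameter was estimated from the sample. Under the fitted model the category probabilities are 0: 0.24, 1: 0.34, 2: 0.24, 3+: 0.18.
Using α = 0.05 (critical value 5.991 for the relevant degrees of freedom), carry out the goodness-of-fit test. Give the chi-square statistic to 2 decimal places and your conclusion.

33.31; reject

Expected counts E_i = n·p_i: 58×0.24 = 13.92, 58×0.34 = 19.72, 58×0.24 = 13.92, 58×0.18 = 10.44.
0: (1 − 13.92)²/13.92 = 166.9264/13.92 = 11.992
1: (35 − 19.72)²/19.72 = 233.4784/19.72 = 11.840
2: (20 − 13.92)²/13.92 = 36.9664/13.92 = 2.656
3+: (2 − 10.44)²/10.44 = 71.2336/10.44 = 6.823
Sum = 33.31
df = 2. Since 33.31 > 5.991, we reject H₀.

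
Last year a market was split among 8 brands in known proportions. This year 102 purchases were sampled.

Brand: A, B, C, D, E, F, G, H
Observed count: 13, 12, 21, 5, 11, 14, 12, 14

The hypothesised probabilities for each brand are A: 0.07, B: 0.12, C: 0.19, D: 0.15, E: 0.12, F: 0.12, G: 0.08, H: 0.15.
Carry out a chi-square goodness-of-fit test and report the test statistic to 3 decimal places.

Expected counts E_i = n·p_i: 102×0.07 = 7.14, 102×0.12 = 12.24, 102×0.19 = 19.38, 102×0.15 = 15.3, 102×0.12 = 12.24, 102×0.12 = 12.24, 102×0.08 = 8.16, 102×0.15 = 15.3.
χ² = (13−7.14)²/7.14 + (12−12.24)²/12.24 + (21−19.38)²/19.38 + (5−15.3)²/15.3 + (11−12.24)²/12.24 + (14−12.24)²/12.24 + (12−8.16)²/8.16 + (14−15.3)²/15.3
   = 4.8095 + 0.0047 + 0.1354 + 6.9340 + 0.1256 + 0.2531 + 1.8071 + 0.1105
Sum = 14.180

14.180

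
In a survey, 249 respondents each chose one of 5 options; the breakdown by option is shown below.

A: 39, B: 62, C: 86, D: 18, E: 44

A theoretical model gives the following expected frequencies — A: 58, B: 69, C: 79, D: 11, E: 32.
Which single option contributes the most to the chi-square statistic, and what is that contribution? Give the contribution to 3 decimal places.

A: (39 − 58)²/58 = 361/58 = 6.2241
B: (62 − 69)²/69 = 49/69 = 0.7101
C: (86 − 79)²/79 = 49/79 = 0.6203
D: (18 − 11)²/11 = 49/11 = 4.4545
E: (44 − 32)²/32 = 144/32 = 4.5000
The largest term is for A: 6.224.

A, 6.224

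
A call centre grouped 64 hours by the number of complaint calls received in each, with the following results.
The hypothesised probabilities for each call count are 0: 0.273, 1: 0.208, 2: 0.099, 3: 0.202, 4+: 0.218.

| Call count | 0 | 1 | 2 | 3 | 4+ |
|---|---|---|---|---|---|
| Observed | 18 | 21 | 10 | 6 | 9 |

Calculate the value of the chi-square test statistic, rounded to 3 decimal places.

Expected counts E_i = n·p_i: 64×0.273 = 17.472, 64×0.208 = 13.312, 64×0.099 = 6.336, 64×0.202 = 12.928, 64×0.218 = 13.952.
cat         O        E   (O−E)²/E
0          18   17.472     0.0160
1          21   13.312     4.4400
2          10    6.336     2.1188
3           6   12.928     3.7127
4+          9   13.952     1.7576
Sum = 12.045

12.045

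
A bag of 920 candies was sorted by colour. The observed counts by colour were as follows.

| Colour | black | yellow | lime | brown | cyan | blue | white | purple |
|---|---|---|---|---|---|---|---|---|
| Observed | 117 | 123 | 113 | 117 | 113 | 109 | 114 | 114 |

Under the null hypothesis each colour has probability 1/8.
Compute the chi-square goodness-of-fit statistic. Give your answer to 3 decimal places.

1.026

Expected count for each of the 8 categories: 920/8 = 115.
χ² = (117−115)²/115 + (123−115)²/115 + (113−115)²/115 + (117−115)²/115 + (113−115)²/115 + (109−115)²/115 + (114−115)²/115 + (114−115)²/115
   = 0.0348 + 0.5565 + 0.0348 + 0.0348 + 0.0348 + 0.3130 + 0.0087 + 0.0087
Sum = 1.026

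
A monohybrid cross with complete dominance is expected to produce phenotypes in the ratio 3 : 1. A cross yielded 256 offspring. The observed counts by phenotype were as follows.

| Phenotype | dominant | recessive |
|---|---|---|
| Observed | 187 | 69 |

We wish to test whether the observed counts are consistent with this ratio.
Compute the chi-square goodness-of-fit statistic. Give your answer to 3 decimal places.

Ratio total = 4. Expected counts: 256×3/4 = 192, 256×1/4 = 64.
χ² = (187−192)²/192 + (69−64)²/64
   = 0.1302 + 0.3906
Sum = 0.521

0.521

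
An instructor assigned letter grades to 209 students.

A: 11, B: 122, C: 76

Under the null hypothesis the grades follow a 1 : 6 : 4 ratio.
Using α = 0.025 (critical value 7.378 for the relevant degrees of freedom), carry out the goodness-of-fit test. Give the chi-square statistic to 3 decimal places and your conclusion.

3.930; do not reject

Ratio total = 11. Expected counts: 209×1/11 = 19, 209×6/11 = 114, 209×4/11 = 76.
A: (11 − 19)²/19 = 64/19 = 3.3684
B: (122 − 114)²/114 = 64/114 = 0.5614
C: (76 − 76)²/76 = 0/76 = 0.0000
Sum = 3.930
df = 2. Since 3.930 < 7.378, we do not reject H₀.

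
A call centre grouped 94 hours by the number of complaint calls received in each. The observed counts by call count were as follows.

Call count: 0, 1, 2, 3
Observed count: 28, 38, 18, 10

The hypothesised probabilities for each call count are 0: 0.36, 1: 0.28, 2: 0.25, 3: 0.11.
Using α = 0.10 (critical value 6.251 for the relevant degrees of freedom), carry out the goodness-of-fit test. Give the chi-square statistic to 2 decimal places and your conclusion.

Expected counts E_i = n·p_i: 94×0.36 = 33.84, 94×0.28 = 26.32, 94×0.25 = 23.5, 94×0.11 = 10.34.
χ² = (28−33.84)²/33.84 + (38−26.32)²/26.32 + (18−23.5)²/23.5 + (10−10.34)²/10.34
   = 1.008 + 5.183 + 1.287 + 0.011
Sum = 7.49
df = 3. Since 7.49 > 6.251, we reject H₀.

7.49; reject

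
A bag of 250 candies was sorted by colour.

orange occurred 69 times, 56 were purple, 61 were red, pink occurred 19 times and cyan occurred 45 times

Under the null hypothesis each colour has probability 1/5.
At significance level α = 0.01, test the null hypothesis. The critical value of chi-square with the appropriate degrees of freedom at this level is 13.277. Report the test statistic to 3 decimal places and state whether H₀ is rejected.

30.080; reject

Under H₀ each category has probability 1/5, so each expected count is 250/5 = 50.
χ² = (69−50)²/50 + (56−50)²/50 + (61−50)²/50 + (19−50)²/50 + (45−50)²/50
   = 7.2200 + 0.7200 + 2.4200 + 19.2200 + 0.5000
Sum = 30.080
df = 4. Since 30.080 > 13.277, we reject H₀.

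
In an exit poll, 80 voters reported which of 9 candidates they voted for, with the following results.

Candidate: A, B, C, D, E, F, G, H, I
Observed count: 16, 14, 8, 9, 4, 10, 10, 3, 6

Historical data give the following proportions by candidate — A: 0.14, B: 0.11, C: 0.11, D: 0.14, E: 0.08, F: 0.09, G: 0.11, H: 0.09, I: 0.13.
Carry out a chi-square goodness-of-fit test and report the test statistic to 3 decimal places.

12.099

Expected counts E_i = n·p_i: 80×0.14 = 11.2, 80×0.11 = 8.8, 80×0.11 = 8.8, 80×0.14 = 11.2, 80×0.08 = 6.4, 80×0.09 = 7.2, 80×0.11 = 8.8, 80×0.09 = 7.2, 80×0.13 = 10.4.
A: (16 − 11.2)²/11.2 = 23.04/11.2 = 2.0571
B: (14 − 8.8)²/8.8 = 27.04/8.8 = 3.0727
C: (8 − 8.8)²/8.8 = 0.64/8.8 = 0.0727
D: (9 − 11.2)²/11.2 = 4.84/11.2 = 0.4321
E: (4 − 6.4)²/6.4 = 5.76/6.4 = 0.9000
F: (10 − 7.2)²/7.2 = 7.84/7.2 = 1.0889
G: (10 − 8.8)²/8.8 = 1.44/8.8 = 0.1636
H: (3 − 7.2)²/7.2 = 17.64/7.2 = 2.4500
I: (6 − 10.4)²/10.4 = 19.36/10.4 = 1.8615
Sum = 12.099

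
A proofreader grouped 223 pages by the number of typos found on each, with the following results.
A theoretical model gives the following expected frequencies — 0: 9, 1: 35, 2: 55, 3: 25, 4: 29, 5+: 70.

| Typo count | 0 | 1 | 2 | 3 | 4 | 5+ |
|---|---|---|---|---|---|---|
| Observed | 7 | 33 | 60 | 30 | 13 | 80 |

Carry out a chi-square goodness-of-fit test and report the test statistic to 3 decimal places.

cat         O        E   (O−E)²/E
0           7        9     0.4444
1          33       35     0.1143
2          60       55     0.4545
3          30       25     1.0000
4          13       29     8.8276
5+         80       70     1.4286
Sum = 12.269

12.269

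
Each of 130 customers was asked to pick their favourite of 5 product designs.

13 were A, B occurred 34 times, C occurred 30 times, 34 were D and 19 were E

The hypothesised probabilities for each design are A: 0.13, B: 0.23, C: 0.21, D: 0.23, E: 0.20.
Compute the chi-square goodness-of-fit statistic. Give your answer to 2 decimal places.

4.18

Expected counts E_i = n·p_i: 130×0.13 = 16.9, 130×0.23 = 29.9, 130×0.21 = 27.3, 130×0.23 = 29.9, 130×0.20 = 26.
A: (13 − 16.9)²/16.9 = 15.21/16.9 = 0.900
B: (34 − 29.9)²/29.9 = 16.81/29.9 = 0.562
C: (30 − 27.3)²/27.3 = 7.29/27.3 = 0.267
D: (34 − 29.9)²/29.9 = 16.81/29.9 = 0.562
E: (19 − 26)²/26 = 49/26 = 1.885
Sum = 4.18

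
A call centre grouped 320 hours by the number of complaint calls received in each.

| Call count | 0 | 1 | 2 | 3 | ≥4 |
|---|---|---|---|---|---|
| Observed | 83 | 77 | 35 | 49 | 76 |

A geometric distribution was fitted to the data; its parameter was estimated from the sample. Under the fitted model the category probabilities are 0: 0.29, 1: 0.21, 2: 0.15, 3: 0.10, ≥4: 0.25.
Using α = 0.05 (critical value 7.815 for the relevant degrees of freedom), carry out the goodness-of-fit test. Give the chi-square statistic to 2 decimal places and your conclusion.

Expected counts E_i = n·p_i: 320×0.29 = 92.8, 320×0.21 = 67.2, 320×0.15 = 48, 320×0.10 = 32, 320×0.25 = 80.
cat         O        E   (O−E)²/E
0          83     92.8      1.035
1          77     67.2      1.429
2          35       48      3.521
3          49       32      9.031
≥4         76       80      0.200
Sum = 15.22
df = 3. Since 15.22 > 7.815, we reject H₀.

15.22; reject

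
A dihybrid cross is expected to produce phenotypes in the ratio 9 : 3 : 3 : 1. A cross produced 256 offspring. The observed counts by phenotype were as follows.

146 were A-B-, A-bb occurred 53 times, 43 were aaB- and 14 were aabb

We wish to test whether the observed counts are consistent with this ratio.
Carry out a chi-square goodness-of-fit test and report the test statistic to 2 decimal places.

1.32

Ratio total = 16. Expected counts: 256×9/16 = 144, 256×3/16 = 48, 256×3/16 = 48, 256×1/16 = 16.
cat         O        E   (O−E)²/E
A-B-      146      144      0.028
A-bb       53       48      0.521
aaB-       43       48      0.521
aabb       14       16      0.250
Sum = 1.32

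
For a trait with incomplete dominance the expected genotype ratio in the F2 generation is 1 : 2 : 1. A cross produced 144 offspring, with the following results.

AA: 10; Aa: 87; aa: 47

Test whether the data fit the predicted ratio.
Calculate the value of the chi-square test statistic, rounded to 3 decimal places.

25.264

Ratio total = 4. Expected counts: 144×1/4 = 36, 144×2/4 = 72, 144×1/4 = 36.
cat         O        E   (O−E)²/E
AA         10       36    18.7778
Aa         87       72     3.1250
aa         47       36     3.3611
Sum = 25.264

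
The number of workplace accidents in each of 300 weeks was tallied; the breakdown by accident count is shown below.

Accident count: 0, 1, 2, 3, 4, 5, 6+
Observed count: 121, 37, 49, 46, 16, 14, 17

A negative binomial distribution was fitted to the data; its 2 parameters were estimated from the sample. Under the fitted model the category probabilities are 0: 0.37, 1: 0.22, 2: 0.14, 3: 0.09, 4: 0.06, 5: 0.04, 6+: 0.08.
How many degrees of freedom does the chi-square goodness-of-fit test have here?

There are k = 7 categories and 2 parameters estimated from the data, so df = 7 − 1 − 2 = 4.

4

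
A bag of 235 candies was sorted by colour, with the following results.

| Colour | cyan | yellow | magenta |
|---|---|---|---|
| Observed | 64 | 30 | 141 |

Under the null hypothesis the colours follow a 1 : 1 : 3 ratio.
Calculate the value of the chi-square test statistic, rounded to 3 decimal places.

Ratio total = 5. Expected counts: 235×1/5 = 47, 235×1/5 = 47, 235×3/5 = 141.
χ² = (64−47)²/47 + (30−47)²/47 + (141−141)²/141
   = 6.1489 + 6.1489 + 0.0000
Sum = 12.298

12.298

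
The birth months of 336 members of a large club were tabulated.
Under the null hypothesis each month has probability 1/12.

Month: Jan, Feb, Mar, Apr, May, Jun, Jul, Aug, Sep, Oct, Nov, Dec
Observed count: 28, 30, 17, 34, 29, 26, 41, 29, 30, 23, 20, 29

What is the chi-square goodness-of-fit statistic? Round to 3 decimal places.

Under H₀ each category has probability 1/12, so each expected count is 336/12 = 28.
χ² = (28−28)²/28 + (30−28)²/28 + (17−28)²/28 + (34−28)²/28 + (29−28)²/28 + (26−28)²/28 + (41−28)²/28 + (29−28)²/28 + (30−28)²/28 + (23−28)²/28 + (20−28)²/28 + (29−28)²/28
   = 0.0000 + 0.1429 + 4.3214 + 1.2857 + 0.0357 + 0.1429 + 6.0357 + 0.0357 + 0.1429 + 0.8929 + 2.2857 + 0.0357
Sum = 15.357

15.357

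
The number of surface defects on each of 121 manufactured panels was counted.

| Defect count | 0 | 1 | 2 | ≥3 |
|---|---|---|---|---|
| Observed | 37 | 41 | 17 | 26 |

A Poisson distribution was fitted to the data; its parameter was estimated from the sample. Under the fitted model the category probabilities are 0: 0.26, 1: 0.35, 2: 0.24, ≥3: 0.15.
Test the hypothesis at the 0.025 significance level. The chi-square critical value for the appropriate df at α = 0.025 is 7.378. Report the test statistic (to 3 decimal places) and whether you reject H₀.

Expected counts E_i = n·p_i: 121×0.26 = 31.46, 121×0.35 = 42.35, 121×0.24 = 29.04, 121×0.15 = 18.15.
cat         O        E   (O−E)²/E
0          37    31.46     0.9756
1          41    42.35     0.0430
2          17    29.04     4.9918
≥3         26    18.15     3.3952
Sum = 9.406
df = 2. Since 9.406 > 7.378, we reject H₀.

9.406; reject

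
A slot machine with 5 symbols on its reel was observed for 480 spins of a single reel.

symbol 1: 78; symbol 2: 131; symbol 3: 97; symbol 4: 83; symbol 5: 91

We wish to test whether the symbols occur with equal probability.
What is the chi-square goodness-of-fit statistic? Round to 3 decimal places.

Expected count for each of the 5 categories: 480/5 = 96.
χ² = (78−96)²/96 + (131−96)²/96 + (97−96)²/96 + (83−96)²/96 + (91−96)²/96
   = 3.3750 + 12.7604 + 0.0104 + 1.7604 + 0.2604
Sum = 18.167

18.167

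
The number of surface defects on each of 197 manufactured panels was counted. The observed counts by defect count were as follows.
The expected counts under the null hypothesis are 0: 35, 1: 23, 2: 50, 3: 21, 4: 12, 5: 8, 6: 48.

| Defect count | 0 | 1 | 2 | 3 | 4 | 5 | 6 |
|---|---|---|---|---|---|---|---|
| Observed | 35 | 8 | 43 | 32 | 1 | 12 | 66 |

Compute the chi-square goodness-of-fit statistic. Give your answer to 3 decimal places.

χ² = (35−35)²/35 + (8−23)²/23 + (43−50)²/50 + (32−21)²/21 + (1−12)²/12 + (12−8)²/8 + (66−48)²/48
   = 0.0000 + 9.7826 + 0.9800 + 5.7619 + 10.0833 + 2.0000 + 6.7500
Sum = 35.358

35.358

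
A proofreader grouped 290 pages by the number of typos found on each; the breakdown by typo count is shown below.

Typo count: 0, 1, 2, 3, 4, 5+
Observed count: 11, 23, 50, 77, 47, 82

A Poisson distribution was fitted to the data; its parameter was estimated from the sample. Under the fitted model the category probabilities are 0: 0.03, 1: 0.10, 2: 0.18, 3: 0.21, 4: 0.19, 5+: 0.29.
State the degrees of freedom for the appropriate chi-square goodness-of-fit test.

4

There are k = 6 categories and 1 parameter estimated from the data, so df = 6 − 1 − 1 = 4.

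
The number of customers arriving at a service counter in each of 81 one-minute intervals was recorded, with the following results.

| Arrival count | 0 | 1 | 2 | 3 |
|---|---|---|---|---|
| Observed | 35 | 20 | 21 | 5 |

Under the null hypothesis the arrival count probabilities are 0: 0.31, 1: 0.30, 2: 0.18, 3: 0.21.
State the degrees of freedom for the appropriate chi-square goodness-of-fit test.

3

There are k = 4 categories and no parameters were estimated from the data, so df = 4 − 1 = 3.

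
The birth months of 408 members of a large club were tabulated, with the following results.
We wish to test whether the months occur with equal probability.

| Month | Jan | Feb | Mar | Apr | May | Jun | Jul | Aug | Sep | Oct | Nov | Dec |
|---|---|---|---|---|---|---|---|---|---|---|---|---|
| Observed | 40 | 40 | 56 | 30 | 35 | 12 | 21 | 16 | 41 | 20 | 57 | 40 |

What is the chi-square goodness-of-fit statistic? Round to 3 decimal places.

69.412

Under H₀ each category has probability 1/12, so each expected count is 408/12 = 34.
Jan: (40 − 34)²/34 = 36/34 = 1.0588
Feb: (40 − 34)²/34 = 36/34 = 1.0588
Mar: (56 − 34)²/34 = 484/34 = 14.2353
Apr: (30 − 34)²/34 = 16/34 = 0.4706
May: (35 − 34)²/34 = 1/34 = 0.0294
Jun: (12 − 34)²/34 = 484/34 = 14.2353
Jul: (21 − 34)²/34 = 169/34 = 4.9706
Aug: (16 − 34)²/34 = 324/34 = 9.5294
Sep: (41 − 34)²/34 = 49/34 = 1.4412
Oct: (20 − 34)²/34 = 196/34 = 5.7647
Nov: (57 − 34)²/34 = 529/34 = 15.5588
Dec: (40 − 34)²/34 = 36/34 = 1.0588
Sum = 69.412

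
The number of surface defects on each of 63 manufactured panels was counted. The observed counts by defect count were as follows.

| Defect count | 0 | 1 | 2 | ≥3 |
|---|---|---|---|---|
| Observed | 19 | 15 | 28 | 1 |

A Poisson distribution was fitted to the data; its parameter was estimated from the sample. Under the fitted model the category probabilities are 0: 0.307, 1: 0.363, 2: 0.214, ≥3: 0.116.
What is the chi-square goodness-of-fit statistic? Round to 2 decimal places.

23.79

Expected counts E_i = n·p_i: 63×0.307 = 19.341, 63×0.363 = 22.869, 63×0.214 = 13.482, 63×0.116 = 7.308.
cat         O        E   (O−E)²/E
0          19   19.341      0.006
1          15   22.869      2.708
2          28   13.482     15.634
≥3          1    7.308      5.445
Sum = 23.79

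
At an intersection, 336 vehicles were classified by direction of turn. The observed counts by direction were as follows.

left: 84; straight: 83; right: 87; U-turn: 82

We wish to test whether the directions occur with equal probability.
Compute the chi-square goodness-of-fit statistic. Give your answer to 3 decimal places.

Under H₀ each category has probability 1/4, so each expected count is 336/4 = 84.
left: (84 − 84)²/84 = 0/84 = 0.0000
straight: (83 − 84)²/84 = 1/84 = 0.0119
right: (87 − 84)²/84 = 9/84 = 0.1071
U-turn: (82 − 84)²/84 = 4/84 = 0.0476
Sum = 0.167

0.167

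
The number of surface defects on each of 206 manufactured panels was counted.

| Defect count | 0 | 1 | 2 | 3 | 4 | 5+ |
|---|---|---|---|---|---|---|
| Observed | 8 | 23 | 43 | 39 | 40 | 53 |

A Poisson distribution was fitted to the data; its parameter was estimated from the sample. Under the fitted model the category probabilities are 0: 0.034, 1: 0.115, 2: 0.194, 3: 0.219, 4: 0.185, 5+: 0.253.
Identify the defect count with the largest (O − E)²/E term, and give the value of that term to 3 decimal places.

Expected counts E_i = n·p_i: 206×0.034 = 7.004, 206×0.115 = 23.69, 206×0.194 = 39.964, 206×0.219 = 45.114, 206×0.185 = 38.11, 206×0.253 = 52.118.
0: (8 − 7.004)²/7.004 = 0.992016/7.004 = 0.1416
1: (23 − 23.69)²/23.69 = 0.4761/23.69 = 0.0201
2: (43 − 39.964)²/39.964 = 9.217296/39.964 = 0.2306
3: (39 − 45.114)²/45.114 = 37.380996/45.114 = 0.8286
4: (40 − 38.11)²/38.11 = 3.5721/38.11 = 0.0937
5+: (53 − 52.118)²/52.118 = 0.777924/52.118 = 0.0149
The largest term is for 3: 0.829.

3, 0.829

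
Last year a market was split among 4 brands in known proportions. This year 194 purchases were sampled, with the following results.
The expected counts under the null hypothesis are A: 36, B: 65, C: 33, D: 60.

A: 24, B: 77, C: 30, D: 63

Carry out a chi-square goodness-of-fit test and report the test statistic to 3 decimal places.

cat         O        E   (O−E)²/E
A          24       36     4.0000
B          77       65     2.2154
C          30       33     0.2727
D          63       60     0.1500
Sum = 6.638

6.638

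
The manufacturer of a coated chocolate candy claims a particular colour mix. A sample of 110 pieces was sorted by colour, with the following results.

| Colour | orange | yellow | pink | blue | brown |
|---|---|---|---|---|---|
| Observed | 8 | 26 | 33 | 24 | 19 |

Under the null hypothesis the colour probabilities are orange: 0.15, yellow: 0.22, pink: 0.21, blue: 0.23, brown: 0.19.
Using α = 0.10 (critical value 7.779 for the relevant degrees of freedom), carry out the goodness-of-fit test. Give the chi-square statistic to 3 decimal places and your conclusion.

8.995; reject

Expected counts E_i = n·p_i: 110×0.15 = 16.5, 110×0.22 = 24.2, 110×0.21 = 23.1, 110×0.23 = 25.3, 110×0.19 = 20.9.
χ² = (8−16.5)²/16.5 + (26−24.2)²/24.2 + (33−23.1)²/23.1 + (24−25.3)²/25.3 + (19−20.9)²/20.9
   = 4.3788 + 0.1339 + 4.2429 + 0.0668 + 0.1727
Sum = 8.995
df = 4. Since 8.995 > 7.779, we reject H₀.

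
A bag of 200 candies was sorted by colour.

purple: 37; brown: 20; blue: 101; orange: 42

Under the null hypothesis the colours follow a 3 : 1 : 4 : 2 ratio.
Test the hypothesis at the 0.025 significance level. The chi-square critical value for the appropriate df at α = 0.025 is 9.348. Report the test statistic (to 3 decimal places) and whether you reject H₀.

Ratio total = 10. Expected counts: 200×3/10 = 60, 200×1/10 = 20, 200×4/10 = 80, 200×2/10 = 40.
χ² = (37−60)²/60 + (20−20)²/20 + (101−80)²/80 + (42−40)²/40
   = 8.8167 + 0.0000 + 5.5125 + 0.1000
Sum = 14.429
df = 3. Since 14.429 > 9.348, we reject H₀.

14.429; reject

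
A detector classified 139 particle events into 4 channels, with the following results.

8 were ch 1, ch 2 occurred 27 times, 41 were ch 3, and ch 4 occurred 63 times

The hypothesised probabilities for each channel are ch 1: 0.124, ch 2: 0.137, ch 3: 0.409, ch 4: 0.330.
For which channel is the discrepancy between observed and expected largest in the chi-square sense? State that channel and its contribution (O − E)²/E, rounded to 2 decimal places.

ch 4, 6.40

Expected counts E_i = n·p_i: 139×0.124 = 17.236, 139×0.137 = 19.043, 139×0.409 = 56.851, 139×0.330 = 45.87.
ch 1: (8 − 17.236)²/17.236 = 85.303696/17.236 = 4.949
ch 2: (27 − 19.043)²/19.043 = 63.313849/19.043 = 3.325
ch 3: (41 − 56.851)²/56.851 = 251.254201/56.851 = 4.420
ch 4: (63 − 45.87)²/45.87 = 293.4369/45.87 = 6.397
The largest term is for ch 4: 6.40.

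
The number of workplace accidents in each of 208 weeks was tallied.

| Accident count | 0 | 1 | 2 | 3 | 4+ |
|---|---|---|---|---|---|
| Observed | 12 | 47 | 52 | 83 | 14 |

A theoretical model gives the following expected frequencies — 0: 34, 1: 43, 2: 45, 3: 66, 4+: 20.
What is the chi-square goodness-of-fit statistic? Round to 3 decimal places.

cat         O        E   (O−E)²/E
0          12       34    14.2353
1          47       43     0.3721
2          52       45     1.0889
3          83       66     4.3788
4+         14       20     1.8000
Sum = 21.875

21.875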